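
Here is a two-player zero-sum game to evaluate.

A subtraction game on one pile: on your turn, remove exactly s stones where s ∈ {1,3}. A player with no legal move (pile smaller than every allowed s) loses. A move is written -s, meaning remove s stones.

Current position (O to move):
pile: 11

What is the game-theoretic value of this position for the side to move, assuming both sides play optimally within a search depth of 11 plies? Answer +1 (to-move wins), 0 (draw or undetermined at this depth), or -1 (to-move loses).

value(11, O) = +1

ply 1, O at 11 | -1=+1→10*; -3=+1→8
ply 2, X at 10 | -1=-1→9*; -3=-1→7
ply 3, O at 9 | -1=+1→8*; -3=+1→6
ply 4, X at 8 | -1=-1→7*; -3=-1→5
ply 5, O at 7 | -1=+1→6*; -3=+1→4
ply 6, X at 6 | -1=-1→5*; -3=-1→3
ply 7, O at 5 | -1=+1→4*; -3=+1→2
ply 8, X at 4 | -1=-1→3*; -3=-1→1
ply 9, O at 3 | -1=+1→2*; -3=+1→0
ply 10, X at 2 | -1=-1→1*
ply 11, O at 1 | -1=+1→0*
ply 12: 0 is terminal -1 (X); from 11 depth 11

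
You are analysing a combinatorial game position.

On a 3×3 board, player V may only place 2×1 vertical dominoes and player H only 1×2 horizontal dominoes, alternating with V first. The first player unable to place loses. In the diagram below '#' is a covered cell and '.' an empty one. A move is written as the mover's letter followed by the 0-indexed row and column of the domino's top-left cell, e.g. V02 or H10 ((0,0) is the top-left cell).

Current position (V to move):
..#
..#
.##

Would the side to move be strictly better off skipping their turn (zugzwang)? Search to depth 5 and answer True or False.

zugzwang(..#/..#/.##, V) = False

p1 V@[..#/..#/.##]: V00[#.#/#.#/.##]+1* V01[.##/.##/.##]+1 V10[..#/#.#/###]-1
p2 H@[#.#/#.#/.##] terminal -1; root [..#/..#/.##] d5
if V skipped the turn, H would face:
~ p1 H@[..#/..#/.##]: H00[###/..#/.##]-1 H10[..#/###/.##]+1*
~ p2 V@[..#/###/.##] terminal -1; root [..#/..#/.##] d5
compare (V): move=+1 vs pass=-1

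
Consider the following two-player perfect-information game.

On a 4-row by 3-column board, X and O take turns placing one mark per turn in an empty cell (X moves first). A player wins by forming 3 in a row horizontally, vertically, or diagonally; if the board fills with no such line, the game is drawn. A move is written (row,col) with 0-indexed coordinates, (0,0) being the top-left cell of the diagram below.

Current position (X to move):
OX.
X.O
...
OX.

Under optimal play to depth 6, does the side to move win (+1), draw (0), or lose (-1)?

ply 1, X at OX./X.O/.../OX. | (0,2)=-1→OXX/X.O/.../OX.; (1,1)=-1→OX./XXO/.../OX.; (2,0)=-1→OX./X.O/X../OX.; (2,1)=+1→OX./X.O/.X./OX.*; (2,2)=-1→OX./X.O/..X/OX.; (3,2)=-1→OX./X.O/.../OXX
ply 2, O at OX./X.O/.X./OX. | (0,2)=-1→OXO/X.O/.X./OX.*; (1,1)=-1→OX./XOO/.X./OX.; (2,0)=-1→OX./X.O/OX./OX.; (2,2)=-1→OX./X.O/.XO/OX.; (3,2)=-1→OX./X.O/.X./OXO
ply 3, X at OXO/X.O/.X./OX. | (1,1)=+1→OXO/XXO/.X./OX.*; (2,0)=-1→OXO/X.O/XX./OX.; (2,2)=+1→OXO/X.O/.XX/OX.; (3,2)=+1→OXO/X.O/.X./OXX
ply 4: OXO/XXO/.X./OX. is terminal -1 (O); from OX./X.O/.../OX. depth 6

value(OX./X.O/.../OX., X) = +1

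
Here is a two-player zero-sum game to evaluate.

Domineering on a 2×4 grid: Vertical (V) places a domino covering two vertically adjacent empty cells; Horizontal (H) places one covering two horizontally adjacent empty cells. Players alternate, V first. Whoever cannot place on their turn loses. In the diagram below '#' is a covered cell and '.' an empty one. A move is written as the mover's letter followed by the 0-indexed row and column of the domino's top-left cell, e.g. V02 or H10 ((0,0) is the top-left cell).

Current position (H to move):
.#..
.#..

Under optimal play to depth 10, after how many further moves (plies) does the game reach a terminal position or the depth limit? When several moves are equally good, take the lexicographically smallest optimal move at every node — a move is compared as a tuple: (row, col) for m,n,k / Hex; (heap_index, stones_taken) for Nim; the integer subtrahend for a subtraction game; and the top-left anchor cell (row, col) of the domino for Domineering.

ply 1, H at .#../.#.. | H02=+1→.###/.#..*; H12=+1→.#../.###
ply 2, V at .###/.#.. | V00=-1→####/##..*
ply 3, H at ####/##.. | H12=+1→####/####*
ply 4: ####/#### is terminal -1 (V); from .#../.#.. depth 10

PV length from [.#../.#..]: 3 plies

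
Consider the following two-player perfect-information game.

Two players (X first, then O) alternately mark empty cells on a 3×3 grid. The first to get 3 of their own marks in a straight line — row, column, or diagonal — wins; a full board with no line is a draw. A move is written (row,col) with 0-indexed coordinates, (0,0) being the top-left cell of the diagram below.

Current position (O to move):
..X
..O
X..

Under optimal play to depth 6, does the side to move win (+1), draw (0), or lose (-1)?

value(..X/..O/X.., O) = 0

p1 O@[..X/..O/X..]: (0,0)[O.X/..O/X..]-1 (0,1)[.OX/..O/X..]-1 (1,0)[..X/O.O/X..]-1 (1,1)[..X/.OO/X..]+0* (2,1)[..X/..O/XO.]-1 (2,2)[..X/..O/X.O]-1
p2 X@[..X/.OO/X..]: (0,0)[X.X/.OO/X..]-1 (0,1)[.XX/.OO/X..]-1 (1,0)[..X/XOO/X..]+0* (2,1)[..X/.OO/XX.]-1 (2,2)[..X/.OO/X.X]-1
p3 O@[..X/XOO/X..]: (0,0)[O.X/XOO/X..]+0* (0,1)[.OX/XOO/X..]-1 (2,1)[..X/XOO/XO.]-1 (2,2)[..X/XOO/X.O]-1
p4 X@[O.X/XOO/X..]: (0,1)[OXX/XOO/X..]-1 (2,1)[O.X/XOO/XX.]-1 (2,2)[O.X/XOO/X.X]+0*
p5 O@[O.X/XOO/X.X]: (0,1)[OOX/XOO/X.X]-1 (2,1)[O.X/XOO/XOX]+0*
p6 X@[O.X/XOO/XOX]: (0,1)[OXX/XOO/XOX]+0*
p7 O@[OXX/XOO/XOX] terminal +0; root [..X/..O/X..] d6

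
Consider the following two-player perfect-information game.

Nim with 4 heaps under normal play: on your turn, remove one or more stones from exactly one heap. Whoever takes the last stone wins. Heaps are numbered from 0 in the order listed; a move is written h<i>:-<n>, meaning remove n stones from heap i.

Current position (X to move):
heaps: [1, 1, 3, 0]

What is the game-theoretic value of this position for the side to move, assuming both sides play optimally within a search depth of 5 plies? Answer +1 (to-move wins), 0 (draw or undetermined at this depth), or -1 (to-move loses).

value((1,1,3,0), X) = +1

p1 X@[(1,1,3,0)]: h0:-1[(0,1,3,0)]-1 h1:-1[(1,0,3,0)]-1 h2:-1[(1,1,2,0)]-1 h2:-2[(1,1,1,0)]-1 h2:-3[(1,1,0,0)]+1*
p2 O@[(1,1,0,0)]: h0:-1[(0,1,0,0)]-1* h1:-1[(1,0,0,0)]-1
p3 X@[(0,1,0,0)]: h1:-1[(0,0,0,0)]+1*
p4 O@[(0,0,0,0)] terminal -1; root [(1,1,3,0)] d5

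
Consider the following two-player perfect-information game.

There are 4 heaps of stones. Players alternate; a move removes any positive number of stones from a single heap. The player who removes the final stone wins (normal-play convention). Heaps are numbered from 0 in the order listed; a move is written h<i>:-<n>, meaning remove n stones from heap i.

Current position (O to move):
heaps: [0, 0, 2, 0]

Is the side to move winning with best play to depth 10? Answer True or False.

O winning at [(0,0,2,0)]: True

p1 O@[(0,0,2,0)]: h2:-1[(0,0,1,0)]-1 h2:-2[(0,0,0,0)]+1*
p2 X@[(0,0,0,0)] terminal -1; root [(0,0,2,0)] d10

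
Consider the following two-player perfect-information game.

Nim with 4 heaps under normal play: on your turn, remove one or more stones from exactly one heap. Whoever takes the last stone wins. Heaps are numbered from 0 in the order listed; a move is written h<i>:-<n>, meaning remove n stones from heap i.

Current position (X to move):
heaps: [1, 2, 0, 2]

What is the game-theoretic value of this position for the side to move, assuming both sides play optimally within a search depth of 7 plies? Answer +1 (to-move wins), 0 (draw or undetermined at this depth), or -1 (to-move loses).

ply 1, X at (1,2,0,2) | h0:-1=+1→(0,2,0,2)*; h1:-1=-1→(1,1,0,2); h1:-2=-1→(1,0,0,2); h3:-1=-1→(1,2,0,1); h3:-2=-1→(1,2,0,0)
ply 2, O at (0,2,0,2) | h1:-1=-1→(0,1,0,2)*; h1:-2=-1→(0,0,0,2); h3:-1=-1→(0,2,0,1); h3:-2=-1→(0,2,0,0)
ply 3, X at (0,1,0,2) | h1:-1=-1→(0,0,0,2); h3:-1=+1→(0,1,0,1)*; h3:-2=-1→(0,1,0,0)
ply 4, O at (0,1,0,1) | h1:-1=-1→(0,0,0,1)*; h3:-1=-1→(0,1,0,0)
ply 5, X at (0,0,0,1) | h3:-1=+1→(0,0,0,0)*
ply 6: (0,0,0,0) is terminal -1 (O); from (1,2,0,2) depth 7

value((1,2,0,2), X) = +1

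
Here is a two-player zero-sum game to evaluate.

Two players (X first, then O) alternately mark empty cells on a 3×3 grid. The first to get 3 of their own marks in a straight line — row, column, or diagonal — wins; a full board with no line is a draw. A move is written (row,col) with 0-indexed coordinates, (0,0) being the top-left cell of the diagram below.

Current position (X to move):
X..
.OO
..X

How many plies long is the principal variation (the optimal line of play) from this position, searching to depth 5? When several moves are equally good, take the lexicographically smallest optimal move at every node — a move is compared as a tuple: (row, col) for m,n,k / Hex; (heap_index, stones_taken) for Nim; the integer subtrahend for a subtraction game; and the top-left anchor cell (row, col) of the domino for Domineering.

PV length from [X../.OO/..X]: 5 plies

[X../.OO/..X] X move#1: (0,1):-1/XX./.OO/..X, (0,2):-1/X.X/.OO/..X, (1,0):+0/X../XOO/..X*, (2,0):-1/X../.OO/X.X, (2,1):-1/X../.OO/.XX
[X../XOO/..X] O move#2: (0,1):-1/XO./XOO/..X, (0,2):-1/X.O/XOO/..X, (2,0):+0/X../XOO/O.X*, (2,1):-1/X../XOO/.OX
[X../XOO/O.X] X move#3: (0,1):-1/XX./XOO/O.X, (0,2):+0/X.X/XOO/O.X*, (2,1):-1/X../XOO/OXX
[X.X/XOO/O.X] O move#4: (0,1):+0/XOX/XOO/O.X*, (2,1):-1/X.X/XOO/OOX
[XOX/XOO/O.X] X move#5: (2,1):+0/XOX/XOO/OXX*
[XOX/XOO/OXX] end (terminal +0, O#6); searched X../.OO/..X to 5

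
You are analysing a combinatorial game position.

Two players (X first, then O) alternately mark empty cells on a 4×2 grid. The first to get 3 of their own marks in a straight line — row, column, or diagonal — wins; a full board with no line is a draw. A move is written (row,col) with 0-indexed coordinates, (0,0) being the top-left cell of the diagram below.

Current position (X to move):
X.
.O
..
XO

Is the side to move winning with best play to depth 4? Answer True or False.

X winning at [X./.O/../XO]: False

p1 X@[X./.O/../XO]: (0,1)[XX/.O/../XO]-1 (1,0)[X./XO/../XO]-1 (2,0)[X./.O/X./XO]-1 (2,1)[X./.O/.X/XO]+0*
p2 O@[X./.O/.X/XO]: (0,1)[XO/.O/.X/XO]+0* (1,0)[X./OO/.X/XO]+0 (2,0)[X./.O/OX/XO]+0
p3 X@[XO/.O/.X/XO]: (1,0)[XO/XO/.X/XO]+0* (2,0)[XO/.O/XX/XO]+0
p4 O@[XO/XO/.X/XO]: (2,0)[XO/XO/OX/XO]+0*
p5 X@[XO/XO/OX/XO] terminal +0; root [X./.O/../XO] d4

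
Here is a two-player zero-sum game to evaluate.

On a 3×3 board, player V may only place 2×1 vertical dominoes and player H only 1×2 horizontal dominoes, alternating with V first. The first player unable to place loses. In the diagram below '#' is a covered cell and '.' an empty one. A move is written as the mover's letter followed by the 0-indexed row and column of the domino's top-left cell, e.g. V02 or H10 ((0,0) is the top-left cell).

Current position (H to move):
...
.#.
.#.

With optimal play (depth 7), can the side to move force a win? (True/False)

H winning at [.../.#./.#.]: False

[.../.#./.#.] H move#1: H00:-1/##./.#./.#.*, H01:-1/.##/.#./.#.
[##./.#./.#.] V move#2: V02:+1/###/.##/.#.*, V10:+1/##./##./##., V12:+1/##./.##/.##
[###/.##/.#.] end (terminal -1, H#3); searched .../.#./.#. to 7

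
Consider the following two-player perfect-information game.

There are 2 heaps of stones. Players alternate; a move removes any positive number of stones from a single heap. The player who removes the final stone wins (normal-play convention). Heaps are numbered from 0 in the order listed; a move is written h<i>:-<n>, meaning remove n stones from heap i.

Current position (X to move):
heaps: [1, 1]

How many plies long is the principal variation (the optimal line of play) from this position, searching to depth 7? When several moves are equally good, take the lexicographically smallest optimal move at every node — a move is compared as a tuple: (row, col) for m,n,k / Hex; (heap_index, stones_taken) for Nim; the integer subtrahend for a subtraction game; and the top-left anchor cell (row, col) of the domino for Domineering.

PV length from [(1,1)]: 2 plies

[(1,1)] X move#1: h0:-1:-1/(0,1)*, h1:-1:-1/(1,0)
[(0,1)] O move#2: h1:-1:+1/(0,0)*
[(0,0)] end (terminal -1, X#3); searched (1,1) to 7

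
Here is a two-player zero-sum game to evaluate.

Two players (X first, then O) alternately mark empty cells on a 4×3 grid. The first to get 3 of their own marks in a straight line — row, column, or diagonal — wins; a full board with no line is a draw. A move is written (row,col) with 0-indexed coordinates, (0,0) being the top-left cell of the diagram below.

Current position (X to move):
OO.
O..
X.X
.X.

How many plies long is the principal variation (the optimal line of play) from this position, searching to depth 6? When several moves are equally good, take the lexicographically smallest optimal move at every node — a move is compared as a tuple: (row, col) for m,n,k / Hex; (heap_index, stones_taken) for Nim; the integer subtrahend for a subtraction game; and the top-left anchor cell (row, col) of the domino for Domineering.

PV length from [OO./O../X.X/.X.]: 3 plies

p1 X@[OO./O../X.X/.X.]: (0,2)[OOX/O../X.X/.X.]+1* (1,1)[OO./OX./X.X/.X.]-1 (1,2)[OO./O.X/X.X/.X.]-1 (2,1)[OO./O../XXX/.X.]+1 (3,0)[OO./O../X.X/XX.]-1 (3,2)[OO./O../X.X/.XX]-1
p2 O@[OOX/O../X.X/.X.]: (1,1)[OOX/OO./X.X/.X.]-1* (1,2)[OOX/O.O/X.X/.X.]-1 (2,1)[OOX/O../XOX/.X.]-1 (3,0)[OOX/O../X.X/OX.]-1 (3,2)[OOX/O../X.X/.XO]-1
p3 X@[OOX/OO./X.X/.X.]: (1,2)[OOX/OOX/X.X/.X.]+1* (2,1)[OOX/OO./XXX/.X.]+1 (3,0)[OOX/OO./X.X/XX.]-1 (3,2)[OOX/OO./X.X/.XX]-1
p4 O@[OOX/OOX/X.X/.X.] terminal -1; root [OO./O../X.X/.X.] d6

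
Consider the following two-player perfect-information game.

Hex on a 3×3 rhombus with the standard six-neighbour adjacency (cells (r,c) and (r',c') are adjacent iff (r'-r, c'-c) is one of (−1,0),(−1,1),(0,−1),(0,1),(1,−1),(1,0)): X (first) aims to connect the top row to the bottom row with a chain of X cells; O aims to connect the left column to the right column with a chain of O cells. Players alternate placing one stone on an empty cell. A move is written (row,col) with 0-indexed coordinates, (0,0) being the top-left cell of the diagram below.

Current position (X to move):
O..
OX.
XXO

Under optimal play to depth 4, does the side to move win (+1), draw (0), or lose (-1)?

p1 X@[O../OX./XXO]: (0,1)[OX./OX./XXO]+1* (0,2)[O.X/OX./XXO]+1 (1,2)[O../OXX/XXO]+1
p2 O@[OX./OX./XXO] terminal -1; root [O../OX./XXO] d4

value(O../OX./XXO, X) = +1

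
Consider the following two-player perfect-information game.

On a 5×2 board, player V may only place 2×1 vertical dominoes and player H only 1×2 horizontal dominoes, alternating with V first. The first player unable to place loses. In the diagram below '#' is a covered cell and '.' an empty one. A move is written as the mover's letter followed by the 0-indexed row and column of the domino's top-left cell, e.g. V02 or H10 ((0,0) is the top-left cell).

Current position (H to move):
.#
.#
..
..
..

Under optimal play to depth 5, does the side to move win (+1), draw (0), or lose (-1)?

value(.#/.#/../../.., H) = +1

ply 1, H at .#/.#/../../.. | H20=-1→.#/.#/##/../..; H30=+1→.#/.#/../##/..*; H40=-1→.#/.#/../../##
ply 2, V at .#/.#/../##/.. | V00=-1→##/##/../##/..*; V10=-1→.#/##/#./##/..
ply 3, H at ##/##/../##/.. | H20=+1→##/##/##/##/..*; H40=+1→##/##/../##/##
ply 4: ##/##/##/##/.. is terminal -1 (V); from .#/.#/../../.. depth 5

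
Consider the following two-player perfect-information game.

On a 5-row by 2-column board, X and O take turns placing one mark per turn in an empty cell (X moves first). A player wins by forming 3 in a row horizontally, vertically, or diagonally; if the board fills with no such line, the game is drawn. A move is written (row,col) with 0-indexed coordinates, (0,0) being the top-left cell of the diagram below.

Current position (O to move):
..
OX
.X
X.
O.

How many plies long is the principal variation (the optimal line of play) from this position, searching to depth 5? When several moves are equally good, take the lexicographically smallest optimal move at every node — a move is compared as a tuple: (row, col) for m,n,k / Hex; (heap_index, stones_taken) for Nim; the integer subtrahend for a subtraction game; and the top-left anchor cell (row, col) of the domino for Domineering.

ply 1, O at ../OX/.X/X./O. | (0,0)=-1→O./OX/.X/X./O.*; (0,1)=-1→.O/OX/.X/X./O.; (2,0)=-1→../OX/OX/X./O.; (3,1)=-1→../OX/.X/XO/O.; (4,1)=-1→../OX/.X/X./OO
ply 2, X at O./OX/.X/X./O. | (0,1)=+1→OX/OX/.X/X./O.*; (2,0)=+1→O./OX/XX/X./O.; (3,1)=+1→O./OX/.X/XX/O.; (4,1)=-1→O./OX/.X/X./OX
ply 3: OX/OX/.X/X./O. is terminal -1 (O); from ../OX/.X/X./O. depth 5

PV length from [../OX/.X/X./O.]: 2 plies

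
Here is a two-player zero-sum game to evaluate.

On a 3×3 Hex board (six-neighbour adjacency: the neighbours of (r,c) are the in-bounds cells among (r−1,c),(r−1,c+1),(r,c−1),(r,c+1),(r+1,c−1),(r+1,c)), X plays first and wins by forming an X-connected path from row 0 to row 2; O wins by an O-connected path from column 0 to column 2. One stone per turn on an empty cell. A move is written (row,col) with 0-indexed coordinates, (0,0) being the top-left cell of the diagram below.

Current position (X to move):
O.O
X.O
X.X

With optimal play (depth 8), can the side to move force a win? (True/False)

p1 X@[O.O/X.O/X.X]: (0,1)[OXO/X.O/X.X]+1* (1,1)[O.O/XXO/X.X]-1 (2,1)[O.O/X.O/XXX]-1
p2 O@[OXO/X.O/X.X] terminal -1; root [O.O/X.O/X.X] d8

X winning at [O.O/X.O/X.X]: True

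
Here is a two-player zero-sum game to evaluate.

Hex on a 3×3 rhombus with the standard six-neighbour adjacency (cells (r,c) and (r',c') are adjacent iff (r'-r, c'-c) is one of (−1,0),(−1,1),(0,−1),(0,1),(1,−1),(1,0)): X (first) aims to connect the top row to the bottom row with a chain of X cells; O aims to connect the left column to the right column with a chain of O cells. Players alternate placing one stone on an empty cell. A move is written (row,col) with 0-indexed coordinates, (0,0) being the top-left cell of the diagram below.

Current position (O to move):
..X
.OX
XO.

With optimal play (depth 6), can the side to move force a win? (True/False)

O winning at [..X/.OX/XO.]: False

p1 O@[..X/.OX/XO.]: (0,0)[O.X/.OX/XO.]-1* (0,1)[.OX/.OX/XO.]-1 (1,0)[..X/OOX/XO.]-1 (2,2)[..X/.OX/XOO]-1
p2 X@[O.X/.OX/XO.]: (0,1)[OXX/.OX/XO.]+1* (1,0)[O.X/XOX/XO.]+1 (2,2)[O.X/.OX/XOX]+1
p3 O@[OXX/.OX/XO.]: (1,0)[OXX/OOX/XO.]-1* (2,2)[OXX/.OX/XOO]-1
p4 X@[OXX/OOX/XO.]: (2,2)[OXX/OOX/XOX]+1*
p5 O@[OXX/OOX/XOX] terminal -1; root [..X/.OX/XO.] d6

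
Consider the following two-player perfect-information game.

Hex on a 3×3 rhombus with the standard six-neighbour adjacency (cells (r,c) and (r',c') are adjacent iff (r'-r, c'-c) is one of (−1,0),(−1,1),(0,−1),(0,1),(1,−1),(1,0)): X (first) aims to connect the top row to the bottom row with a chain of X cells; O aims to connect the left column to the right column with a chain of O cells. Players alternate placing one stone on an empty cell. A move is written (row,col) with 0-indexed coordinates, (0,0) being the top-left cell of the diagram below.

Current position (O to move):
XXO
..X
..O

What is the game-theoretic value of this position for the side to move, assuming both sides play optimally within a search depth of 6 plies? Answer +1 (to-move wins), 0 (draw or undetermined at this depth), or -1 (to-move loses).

value(XXO/..X/..O, O) = +1

[XXO/..X/..O] O move#1: (1,0):-1/XXO/O.X/..O, (1,1):+1/XXO/.OX/..O*, (2,0):+1/XXO/..X/O.O, (2,1):-1/XXO/..X/.OO
[XXO/.OX/..O] X move#2: (1,0):-1/XXO/XOX/..O*, (2,0):-1/XXO/.OX/X.O, (2,1):-1/XXO/.OX/.XO
[XXO/XOX/..O] O move#3: (2,0):+1/XXO/XOX/O.O*, (2,1):-1/XXO/XOX/.OO
[XXO/XOX/O.O] end (terminal -1, X#4); searched XXO/..X/..O to 6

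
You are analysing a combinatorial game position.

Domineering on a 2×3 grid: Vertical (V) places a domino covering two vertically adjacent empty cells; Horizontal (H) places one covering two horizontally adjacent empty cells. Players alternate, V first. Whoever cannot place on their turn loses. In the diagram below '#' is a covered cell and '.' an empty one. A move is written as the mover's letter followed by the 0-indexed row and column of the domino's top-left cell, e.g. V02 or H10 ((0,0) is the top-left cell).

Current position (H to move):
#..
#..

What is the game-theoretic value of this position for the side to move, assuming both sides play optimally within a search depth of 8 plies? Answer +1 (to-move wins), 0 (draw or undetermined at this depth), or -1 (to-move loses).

value(#../#.., H) = +1

[#../#..] H move#1: H01:+1/###/#..*, H11:+1/#../###
[###/#..] end (terminal -1, V#2); searched #../#.. to 8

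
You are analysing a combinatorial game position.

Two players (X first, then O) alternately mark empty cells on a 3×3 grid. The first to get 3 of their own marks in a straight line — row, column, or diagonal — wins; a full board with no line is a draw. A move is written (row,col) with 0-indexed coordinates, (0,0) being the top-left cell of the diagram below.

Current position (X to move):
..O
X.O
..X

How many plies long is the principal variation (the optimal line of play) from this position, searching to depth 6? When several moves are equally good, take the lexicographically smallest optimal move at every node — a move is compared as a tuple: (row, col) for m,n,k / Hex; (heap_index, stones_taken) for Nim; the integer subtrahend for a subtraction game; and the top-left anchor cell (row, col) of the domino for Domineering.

p1 X@[..O/X.O/..X]: (0,0)[X.O/X.O/..X]+1* (0,1)[.XO/X.O/..X]+1 (1,1)[..O/XXO/..X]+0 (2,0)[..O/X.O/X.X]+1 (2,1)[..O/X.O/.XX]+1
p2 O@[X.O/X.O/..X]: (0,1)[XOO/X.O/..X]-1* (1,1)[X.O/XOO/..X]-1 (2,0)[X.O/X.O/O.X]-1 (2,1)[X.O/X.O/.OX]-1
p3 X@[XOO/X.O/..X]: (1,1)[XOO/XXO/..X]+1* (2,0)[XOO/X.O/X.X]+1 (2,1)[XOO/X.O/.XX]+1
p4 O@[XOO/XXO/..X] terminal -1; root [..O/X.O/..X] d6

PV length from [..O/X.O/..X]: 3 plies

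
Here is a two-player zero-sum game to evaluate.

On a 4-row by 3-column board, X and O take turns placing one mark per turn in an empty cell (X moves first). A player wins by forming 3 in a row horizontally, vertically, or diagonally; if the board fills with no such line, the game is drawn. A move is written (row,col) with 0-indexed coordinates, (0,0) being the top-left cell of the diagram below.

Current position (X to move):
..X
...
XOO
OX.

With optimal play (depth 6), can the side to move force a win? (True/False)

X winning at [..X/.../XOO/OX.]: True

[..X/.../XOO/OX.] X move#1: (0,0):-1/X.X/.../XOO/OX., (0,1):-1/.XX/.../XOO/OX., (1,0):-1/..X/X../XOO/OX., (1,1):+1/..X/.X./XOO/OX.*, (1,2):-1/..X/..X/XOO/OX., (3,2):-1/..X/.../XOO/OXX
[..X/.X./XOO/OX.] end (terminal -1, O#2); searched ..X/.../XOO/OX. to 6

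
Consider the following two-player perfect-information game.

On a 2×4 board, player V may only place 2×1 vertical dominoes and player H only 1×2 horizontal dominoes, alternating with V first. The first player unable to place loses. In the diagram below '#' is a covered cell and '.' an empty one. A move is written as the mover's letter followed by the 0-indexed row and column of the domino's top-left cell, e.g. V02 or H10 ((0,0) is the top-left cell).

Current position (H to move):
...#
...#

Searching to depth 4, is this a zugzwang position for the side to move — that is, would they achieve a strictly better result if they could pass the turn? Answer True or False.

p1 H@[...#/...#]: H00[##.#/...#]+1* H01[.###/...#]+1 H10[...#/##.#]+1 H11[...#/.###]+1
p2 V@[##.#/...#]: V02[####/..##]-1*
p3 H@[####/..##]: H10[####/####]+1*
p4 V@[####/####] terminal -1; root [...#/...#] d4
suppose H passes — search the same position with V to move:
pass> p1 V@[...#/...#]: V00[#..#/#..#]-1 V01[.#.#/.#.#]+1* V02[..##/..##]-1
pass> p2 H@[.#.#/.#.#] terminal -1; root [...#/...#] d4
for H: play +1, pass -1

zugzwang(...#/...#, H) = False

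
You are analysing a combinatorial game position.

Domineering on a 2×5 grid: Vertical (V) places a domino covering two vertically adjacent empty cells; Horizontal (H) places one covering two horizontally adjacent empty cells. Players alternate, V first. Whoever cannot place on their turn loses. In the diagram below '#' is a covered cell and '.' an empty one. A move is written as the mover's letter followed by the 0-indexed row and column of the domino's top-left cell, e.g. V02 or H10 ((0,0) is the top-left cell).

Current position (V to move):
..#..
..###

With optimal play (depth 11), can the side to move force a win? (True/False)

V winning at [..#../..###]: True

ply 1, V at ..#../..### | V00=+1→#.#../#.###*; V01=+1→.##../.####
ply 2, H at #.#../#.### | H03=-1→#.###/#.###*
ply 3, V at #.###/#.### | V01=+1→#####/#####*
ply 4: #####/##### is terminal -1 (H); from ..#../..### depth 11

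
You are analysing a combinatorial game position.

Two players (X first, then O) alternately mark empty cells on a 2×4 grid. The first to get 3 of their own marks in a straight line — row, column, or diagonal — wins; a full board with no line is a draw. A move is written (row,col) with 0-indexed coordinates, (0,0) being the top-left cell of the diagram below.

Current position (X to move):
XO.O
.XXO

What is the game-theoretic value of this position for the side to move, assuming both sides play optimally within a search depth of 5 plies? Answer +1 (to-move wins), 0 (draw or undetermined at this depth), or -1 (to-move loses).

value(XO.O/.XXO, X) = +1

[XO.O/.XXO] X move#1: (0,2):+0/XOXO/.XXO, (1,0):+1/XO.O/XXXO*
[XO.O/XXXO] end (terminal -1, O#2); searched XO.O/.XXO to 5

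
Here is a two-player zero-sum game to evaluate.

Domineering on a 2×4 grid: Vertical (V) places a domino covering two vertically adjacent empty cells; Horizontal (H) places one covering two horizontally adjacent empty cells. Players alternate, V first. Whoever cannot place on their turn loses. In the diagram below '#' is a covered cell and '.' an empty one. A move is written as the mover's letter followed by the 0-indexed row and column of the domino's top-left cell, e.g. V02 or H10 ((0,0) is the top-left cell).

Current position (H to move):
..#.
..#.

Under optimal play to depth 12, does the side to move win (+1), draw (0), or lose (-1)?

[..#./..#.] H move#1: H00:+1/###./..#.*, H10:+1/..#./###.
[###./..#.] V move#2: V03:-1/####/..##*
[####/..##] H move#3: H10:+1/####/####*
[####/####] end (terminal -1, V#4); searched ..#./..#. to 12

value(..#./..#., H) = +1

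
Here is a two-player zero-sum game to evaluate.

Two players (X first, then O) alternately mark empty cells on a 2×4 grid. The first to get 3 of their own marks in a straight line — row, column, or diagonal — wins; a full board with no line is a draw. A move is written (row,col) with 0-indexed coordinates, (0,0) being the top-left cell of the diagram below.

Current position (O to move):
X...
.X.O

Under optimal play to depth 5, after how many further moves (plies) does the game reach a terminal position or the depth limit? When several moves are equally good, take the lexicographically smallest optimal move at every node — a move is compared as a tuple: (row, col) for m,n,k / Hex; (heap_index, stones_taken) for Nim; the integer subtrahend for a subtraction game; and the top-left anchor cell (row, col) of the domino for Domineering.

PV length from [X.../.X.O]: 5 plies

ply 1, O at X.../.X.O | (0,1)=+0→XO../.X.O*; (0,2)=+0→X.O./.X.O; (0,3)=+0→X..O/.X.O; (1,0)=+0→X.../OX.O; (1,2)=+0→X.../.XOO
ply 2, X at XO../.X.O | (0,2)=+0→XOX./.X.O*; (0,3)=+0→XO.X/.X.O; (1,0)=+0→XO../XX.O; (1,2)=+0→XO../.XXO
ply 3, O at XOX./.X.O | (0,3)=+0→XOXO/.X.O*; (1,0)=+0→XOX./OX.O; (1,2)=+0→XOX./.XOO
ply 4, X at XOXO/.X.O | (1,0)=+0→XOXO/XX.O*; (1,2)=+0→XOXO/.XXO
ply 5, O at XOXO/XX.O | (1,2)=+0→XOXO/XXOO*
ply 6: XOXO/XXOO is terminal +0 (X); from X.../.X.O depth 5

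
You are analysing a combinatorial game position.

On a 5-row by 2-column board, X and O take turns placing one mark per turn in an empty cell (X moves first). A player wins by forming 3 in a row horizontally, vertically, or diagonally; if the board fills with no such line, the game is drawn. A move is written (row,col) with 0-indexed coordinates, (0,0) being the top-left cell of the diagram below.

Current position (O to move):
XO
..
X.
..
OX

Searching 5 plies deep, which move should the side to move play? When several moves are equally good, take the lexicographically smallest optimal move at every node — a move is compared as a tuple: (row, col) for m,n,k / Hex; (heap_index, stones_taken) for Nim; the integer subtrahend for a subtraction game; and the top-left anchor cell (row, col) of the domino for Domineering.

[XO/../X./../OX] O move#1: (1,0):+0/XO/O./X./../OX*, (1,1):-1/XO/.O/X./../OX, (2,1):-1/XO/../XO/../OX, (3,0):-1/XO/../X./O./OX, (3,1):-1/XO/../X./.O/OX
[XO/O./X./../OX] X move#2: (1,1):+0/XO/OX/X./../OX*, (2,1):+0/XO/O./XX/../OX, (3,0):+0/XO/O./X./X./OX, (3,1):+0/XO/O./X./.X/OX
[XO/OX/X./../OX] O move#3: (2,1):+0/XO/OX/XO/../OX*, (3,0):+0/XO/OX/X./O./OX, (3,1):+0/XO/OX/X./.O/OX
[XO/OX/XO/../OX] X move#4: (3,0):+0/XO/OX/XO/X./OX*, (3,1):+0/XO/OX/XO/.X/OX
[XO/OX/XO/X./OX] O move#5: (3,1):+0/XO/OX/XO/XO/OX*
[XO/OX/XO/XO/OX] end (terminal +0, X#6); searched XO/../X./../OX to 5

O's best at [XO/../X./../OX]: (1,0)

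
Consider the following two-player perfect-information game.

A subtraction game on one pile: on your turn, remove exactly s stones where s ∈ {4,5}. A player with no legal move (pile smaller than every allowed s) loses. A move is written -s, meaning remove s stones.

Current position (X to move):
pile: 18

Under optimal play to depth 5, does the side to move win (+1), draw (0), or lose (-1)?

value(18, X) = -1

ply 1, X at 18 | -4=-1→14*; -5=-1→13
ply 2, O at 14 | -4=+1→10*; -5=+1→9
ply 3, X at 10 | -4=-1→6*; -5=-1→5
ply 4, O at 6 | -4=+1→2*; -5=+1→1
ply 5: 2 is terminal -1 (X); from 18 depth 5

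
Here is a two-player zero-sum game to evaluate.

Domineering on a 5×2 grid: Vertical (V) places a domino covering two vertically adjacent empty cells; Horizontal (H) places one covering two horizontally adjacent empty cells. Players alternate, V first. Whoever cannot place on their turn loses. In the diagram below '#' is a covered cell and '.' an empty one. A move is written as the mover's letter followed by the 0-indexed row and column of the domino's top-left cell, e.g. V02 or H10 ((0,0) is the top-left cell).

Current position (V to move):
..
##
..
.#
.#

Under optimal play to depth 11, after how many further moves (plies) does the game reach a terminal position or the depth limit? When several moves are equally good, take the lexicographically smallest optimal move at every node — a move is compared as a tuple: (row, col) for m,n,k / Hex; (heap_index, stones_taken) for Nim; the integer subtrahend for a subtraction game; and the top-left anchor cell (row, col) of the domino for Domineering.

PV length from [../##/../.#/.#]: 2 plies

ply 1, V at ../##/../.#/.# | V20=-1→../##/#./##/.#*; V30=-1→../##/../##/##
ply 2, H at ../##/#./##/.# | H00=+1→##/##/#./##/.#*
ply 3: ##/##/#./##/.# is terminal -1 (V); from ../##/../.#/.# depth 11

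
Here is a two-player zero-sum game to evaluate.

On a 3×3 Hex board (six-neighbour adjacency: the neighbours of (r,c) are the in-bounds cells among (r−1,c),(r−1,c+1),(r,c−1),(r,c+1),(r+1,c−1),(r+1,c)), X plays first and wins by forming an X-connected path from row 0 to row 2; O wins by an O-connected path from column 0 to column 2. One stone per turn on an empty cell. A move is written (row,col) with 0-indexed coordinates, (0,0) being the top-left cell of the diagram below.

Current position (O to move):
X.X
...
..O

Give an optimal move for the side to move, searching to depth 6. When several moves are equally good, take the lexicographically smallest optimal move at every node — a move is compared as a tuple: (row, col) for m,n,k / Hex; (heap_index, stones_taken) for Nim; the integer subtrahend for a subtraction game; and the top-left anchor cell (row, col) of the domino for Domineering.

O's best at [X.X/.../..O]: (1,1)

[X.X/.../..O] O move#1: (0,1):-1/XOX/.../..O, (1,0):-1/X.X/O../..O, (1,1):+1/X.X/.O./..O*, (1,2):-1/X.X/..O/..O, (2,0):-1/X.X/.../O.O, (2,1):-1/X.X/.../.OO
[X.X/.O./..O] X move#2: (0,1):-1/XXX/.O./..O*, (1,0):-1/X.X/XO./..O, (1,2):-1/X.X/.OX/..O, (2,0):-1/X.X/.O./X.O, (2,1):-1/X.X/.O./.XO
[XXX/.O./..O] O move#3: (1,0):+1/XXX/OO./..O*, (1,2):+1/XXX/.OO/..O, (2,0):+1/XXX/.O./O.O, (2,1):+1/XXX/.O./.OO
[XXX/OO./..O] X move#4: (1,2):-1/XXX/OOX/..O*, (2,0):-1/XXX/OO./X.O, (2,1):-1/XXX/OO./.XO
[XXX/OOX/..O] O move#5: (2,0):-1/XXX/OOX/O.O, (2,1):+1/XXX/OOX/.OO*
[XXX/OOX/.OO] end (terminal -1, X#6); searched X.X/.../..O to 6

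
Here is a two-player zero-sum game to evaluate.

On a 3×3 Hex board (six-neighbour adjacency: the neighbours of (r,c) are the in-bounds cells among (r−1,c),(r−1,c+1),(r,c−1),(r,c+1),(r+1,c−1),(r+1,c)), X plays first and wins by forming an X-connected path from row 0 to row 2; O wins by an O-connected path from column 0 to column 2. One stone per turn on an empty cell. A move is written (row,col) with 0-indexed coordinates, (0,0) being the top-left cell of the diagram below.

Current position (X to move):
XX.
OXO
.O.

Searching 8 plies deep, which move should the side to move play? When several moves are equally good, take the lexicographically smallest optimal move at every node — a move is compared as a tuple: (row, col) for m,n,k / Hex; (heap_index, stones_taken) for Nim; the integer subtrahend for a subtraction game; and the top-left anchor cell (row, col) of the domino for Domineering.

ply 1, X at XX./OXO/.O. | (0,2)=-1→XXX/OXO/.O.; (2,0)=+1→XX./OXO/XO.*; (2,2)=-1→XX./OXO/.OX
ply 2: XX./OXO/XO. is terminal -1 (O); from XX./OXO/.O. depth 8

X's best at [XX./OXO/.O.]: (2,0)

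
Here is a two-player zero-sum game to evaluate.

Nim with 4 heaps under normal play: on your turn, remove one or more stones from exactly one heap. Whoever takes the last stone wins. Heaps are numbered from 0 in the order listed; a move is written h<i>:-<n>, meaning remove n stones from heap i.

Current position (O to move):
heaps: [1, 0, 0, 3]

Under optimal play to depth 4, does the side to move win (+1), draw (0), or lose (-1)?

p1 O@[(1,0,0,3)]: h0:-1[(0,0,0,3)]-1 h3:-1[(1,0,0,2)]-1 h3:-2[(1,0,0,1)]+1* h3:-3[(1,0,0,0)]-1
p2 X@[(1,0,0,1)]: h0:-1[(0,0,0,1)]-1* h3:-1[(1,0,0,0)]-1
p3 O@[(0,0,0,1)]: h3:-1[(0,0,0,0)]+1*
p4 X@[(0,0,0,0)] terminal -1; root [(1,0,0,3)] d4

value((1,0,0,3), O) = +1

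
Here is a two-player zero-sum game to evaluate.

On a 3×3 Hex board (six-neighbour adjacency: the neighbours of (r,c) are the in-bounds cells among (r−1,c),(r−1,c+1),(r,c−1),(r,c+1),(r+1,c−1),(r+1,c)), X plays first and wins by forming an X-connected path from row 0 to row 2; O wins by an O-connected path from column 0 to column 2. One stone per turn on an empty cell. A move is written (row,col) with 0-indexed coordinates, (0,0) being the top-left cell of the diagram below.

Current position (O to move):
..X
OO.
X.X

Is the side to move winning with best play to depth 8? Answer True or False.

O winning at [..X/OO./X.X]: True

p1 O@[..X/OO./X.X]: (0,0)[O.X/OO./X.X]-1 (0,1)[.OX/OO./X.X]-1 (1,2)[..X/OOO/X.X]+1* (2,1)[..X/OO./XOX]-1
p2 X@[..X/OOO/X.X] terminal -1; root [..X/OO./X.X] d8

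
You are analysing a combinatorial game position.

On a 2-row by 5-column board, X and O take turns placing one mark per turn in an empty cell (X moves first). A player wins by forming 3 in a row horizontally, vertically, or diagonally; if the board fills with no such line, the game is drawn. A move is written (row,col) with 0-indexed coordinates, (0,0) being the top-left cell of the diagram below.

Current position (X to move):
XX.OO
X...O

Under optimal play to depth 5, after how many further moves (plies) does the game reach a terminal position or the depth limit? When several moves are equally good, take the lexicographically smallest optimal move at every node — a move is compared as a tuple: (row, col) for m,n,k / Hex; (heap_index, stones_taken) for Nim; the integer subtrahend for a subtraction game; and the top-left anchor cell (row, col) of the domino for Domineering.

PV length from [XX.OO/X...O]: 1 ply

ply 1, X at XX.OO/X...O | (0,2)=+1→XXXOO/X...O*; (1,1)=-1→XX.OO/XX..O; (1,2)=-1→XX.OO/X.X.O; (1,3)=-1→XX.OO/X..XO
ply 2: XXXOO/X...O is terminal -1 (O); from XX.OO/X...O depth 5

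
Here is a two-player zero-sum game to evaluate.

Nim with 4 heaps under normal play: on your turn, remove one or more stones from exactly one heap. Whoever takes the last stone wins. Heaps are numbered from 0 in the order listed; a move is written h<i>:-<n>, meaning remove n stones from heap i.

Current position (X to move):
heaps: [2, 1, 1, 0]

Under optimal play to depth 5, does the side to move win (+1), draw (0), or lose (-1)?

value((2,1,1,0), X) = +1

[(2,1,1,0)] X move#1: h0:-1:-1/(1,1,1,0), h0:-2:+1/(0,1,1,0)*, h1:-1:-1/(2,0,1,0), h2:-1:-1/(2,1,0,0)
[(0,1,1,0)] O move#2: h1:-1:-1/(0,0,1,0)*, h2:-1:-1/(0,1,0,0)
[(0,0,1,0)] X move#3: h2:-1:+1/(0,0,0,0)*
[(0,0,0,0)] end (terminal -1, O#4); searched (2,1,1,0) to 5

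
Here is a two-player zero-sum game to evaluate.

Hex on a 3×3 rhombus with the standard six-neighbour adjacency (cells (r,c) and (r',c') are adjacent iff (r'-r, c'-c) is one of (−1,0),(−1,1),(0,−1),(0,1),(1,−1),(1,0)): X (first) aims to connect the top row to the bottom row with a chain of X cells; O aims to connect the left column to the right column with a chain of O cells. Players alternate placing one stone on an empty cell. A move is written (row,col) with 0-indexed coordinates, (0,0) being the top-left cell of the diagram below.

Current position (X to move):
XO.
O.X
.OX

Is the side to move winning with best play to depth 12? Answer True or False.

X winning at [XO./O.X/.OX]: True

p1 X@[XO./O.X/.OX]: (0,2)[XOX/O.X/.OX]+1* (1,1)[XO./OXX/.OX]-1 (2,0)[XO./O.X/XOX]-1
p2 O@[XOX/O.X/.OX] terminal -1; root [XO./O.X/.OX] d12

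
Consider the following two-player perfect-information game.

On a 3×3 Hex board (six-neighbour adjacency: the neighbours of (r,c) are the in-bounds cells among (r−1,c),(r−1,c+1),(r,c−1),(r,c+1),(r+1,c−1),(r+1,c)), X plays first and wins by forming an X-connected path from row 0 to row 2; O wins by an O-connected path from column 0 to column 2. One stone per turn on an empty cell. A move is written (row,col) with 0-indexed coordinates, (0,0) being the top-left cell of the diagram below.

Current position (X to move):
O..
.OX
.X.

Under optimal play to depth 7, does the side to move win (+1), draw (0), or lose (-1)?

p1 X@[O../.OX/.X.]: (0,1)[OX./.OX/.X.]-1 (0,2)[O.X/.OX/.X.]+1* (1,0)[O../XOX/.X.]-1 (2,0)[O../.OX/XX.]-1 (2,2)[O../.OX/.XX]-1
p2 O@[O.X/.OX/.X.] terminal -1; root [O../.OX/.X.] d7

value(O../.OX/.X., X) = +1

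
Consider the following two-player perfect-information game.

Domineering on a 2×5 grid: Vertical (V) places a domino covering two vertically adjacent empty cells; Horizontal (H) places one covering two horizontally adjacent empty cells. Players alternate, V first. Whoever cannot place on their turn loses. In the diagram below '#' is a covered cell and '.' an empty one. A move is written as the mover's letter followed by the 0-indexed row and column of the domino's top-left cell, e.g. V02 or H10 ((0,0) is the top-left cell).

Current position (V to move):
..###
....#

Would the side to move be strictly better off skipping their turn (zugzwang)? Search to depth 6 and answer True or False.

zugzwang(..###/....#, V) = False

[..###/....#] V move#1: V00:-1/#.###/#...#, V01:+1/.####/.#..#*
[.####/.#..#] H move#2: H12:-1/.####/.####*
[.####/.####] V move#3: V00:+1/#####/#####*
[#####/#####] end (terminal -1, H#4); searched ..###/....# to 6
suppose V passes — search the same position with H to move:
pass> [..###/....#] H move#1: H00:+1/#####/....#*, H10:+1/..###/##..#, H11:-1/..###/.##.#, H12:-1/..###/..###
pass> [#####/....#] end (terminal -1, V#2); searched ..###/....# to 6
for V: play +1, pass -1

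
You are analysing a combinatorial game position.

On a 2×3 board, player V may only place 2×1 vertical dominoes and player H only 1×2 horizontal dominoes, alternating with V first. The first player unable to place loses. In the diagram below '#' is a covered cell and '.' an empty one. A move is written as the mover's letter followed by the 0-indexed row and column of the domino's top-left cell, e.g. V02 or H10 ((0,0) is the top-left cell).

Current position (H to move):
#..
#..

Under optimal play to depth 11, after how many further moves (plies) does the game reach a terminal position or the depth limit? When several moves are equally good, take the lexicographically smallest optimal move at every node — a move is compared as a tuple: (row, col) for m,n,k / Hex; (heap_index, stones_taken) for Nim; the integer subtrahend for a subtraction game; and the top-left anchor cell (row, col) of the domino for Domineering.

p1 H@[#../#..]: H01[###/#..]+1* H11[#../###]+1
p2 V@[###/#..] terminal -1; root [#../#..] d11

PV length from [#../#..]: 1 ply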